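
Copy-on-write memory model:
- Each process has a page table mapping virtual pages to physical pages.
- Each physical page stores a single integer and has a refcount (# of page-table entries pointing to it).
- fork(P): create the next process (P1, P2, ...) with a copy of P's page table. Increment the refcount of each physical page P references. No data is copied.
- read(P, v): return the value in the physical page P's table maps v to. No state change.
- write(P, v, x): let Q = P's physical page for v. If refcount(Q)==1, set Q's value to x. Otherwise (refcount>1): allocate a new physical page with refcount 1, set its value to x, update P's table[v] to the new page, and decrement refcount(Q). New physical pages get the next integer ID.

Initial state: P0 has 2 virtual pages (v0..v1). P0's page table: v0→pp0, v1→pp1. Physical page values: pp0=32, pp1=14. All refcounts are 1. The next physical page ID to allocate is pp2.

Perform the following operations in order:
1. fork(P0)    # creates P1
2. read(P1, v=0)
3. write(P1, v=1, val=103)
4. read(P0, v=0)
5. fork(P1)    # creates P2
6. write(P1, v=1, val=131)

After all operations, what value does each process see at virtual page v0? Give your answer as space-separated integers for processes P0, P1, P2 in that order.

Answer: 32 32 32

Derivation:
Op 1: fork(P0) -> P1. 2 ppages; refcounts: pp0:2 pp1:2
Op 2: read(P1, v0) -> 32. No state change.
Op 3: write(P1, v1, 103). refcount(pp1)=2>1 -> COPY to pp2. 3 ppages; refcounts: pp0:2 pp1:1 pp2:1
Op 4: read(P0, v0) -> 32. No state change.
Op 5: fork(P1) -> P2. 3 ppages; refcounts: pp0:3 pp1:1 pp2:2
Op 6: write(P1, v1, 131). refcount(pp2)=2>1 -> COPY to pp3. 4 ppages; refcounts: pp0:3 pp1:1 pp2:1 pp3:1
P0: v0 -> pp0 = 32
P1: v0 -> pp0 = 32
P2: v0 -> pp0 = 32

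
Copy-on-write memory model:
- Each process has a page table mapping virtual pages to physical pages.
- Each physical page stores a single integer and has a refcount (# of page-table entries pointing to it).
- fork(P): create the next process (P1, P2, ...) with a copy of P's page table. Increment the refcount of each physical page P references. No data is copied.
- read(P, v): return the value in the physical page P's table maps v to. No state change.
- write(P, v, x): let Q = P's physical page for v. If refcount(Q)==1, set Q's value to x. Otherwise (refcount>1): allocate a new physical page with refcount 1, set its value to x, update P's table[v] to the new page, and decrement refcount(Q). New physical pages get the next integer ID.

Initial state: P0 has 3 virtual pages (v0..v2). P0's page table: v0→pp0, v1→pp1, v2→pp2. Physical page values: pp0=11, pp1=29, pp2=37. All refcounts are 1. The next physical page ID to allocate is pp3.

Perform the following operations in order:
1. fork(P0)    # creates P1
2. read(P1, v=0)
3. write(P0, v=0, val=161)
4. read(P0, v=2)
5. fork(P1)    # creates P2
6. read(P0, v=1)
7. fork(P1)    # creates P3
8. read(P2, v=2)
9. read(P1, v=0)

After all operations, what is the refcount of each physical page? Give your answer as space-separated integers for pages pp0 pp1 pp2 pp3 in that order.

Op 1: fork(P0) -> P1. 3 ppages; refcounts: pp0:2 pp1:2 pp2:2
Op 2: read(P1, v0) -> 11. No state change.
Op 3: write(P0, v0, 161). refcount(pp0)=2>1 -> COPY to pp3. 4 ppages; refcounts: pp0:1 pp1:2 pp2:2 pp3:1
Op 4: read(P0, v2) -> 37. No state change.
Op 5: fork(P1) -> P2. 4 ppages; refcounts: pp0:2 pp1:3 pp2:3 pp3:1
Op 6: read(P0, v1) -> 29. No state change.
Op 7: fork(P1) -> P3. 4 ppages; refcounts: pp0:3 pp1:4 pp2:4 pp3:1
Op 8: read(P2, v2) -> 37. No state change.
Op 9: read(P1, v0) -> 11. No state change.

Answer: 3 4 4 1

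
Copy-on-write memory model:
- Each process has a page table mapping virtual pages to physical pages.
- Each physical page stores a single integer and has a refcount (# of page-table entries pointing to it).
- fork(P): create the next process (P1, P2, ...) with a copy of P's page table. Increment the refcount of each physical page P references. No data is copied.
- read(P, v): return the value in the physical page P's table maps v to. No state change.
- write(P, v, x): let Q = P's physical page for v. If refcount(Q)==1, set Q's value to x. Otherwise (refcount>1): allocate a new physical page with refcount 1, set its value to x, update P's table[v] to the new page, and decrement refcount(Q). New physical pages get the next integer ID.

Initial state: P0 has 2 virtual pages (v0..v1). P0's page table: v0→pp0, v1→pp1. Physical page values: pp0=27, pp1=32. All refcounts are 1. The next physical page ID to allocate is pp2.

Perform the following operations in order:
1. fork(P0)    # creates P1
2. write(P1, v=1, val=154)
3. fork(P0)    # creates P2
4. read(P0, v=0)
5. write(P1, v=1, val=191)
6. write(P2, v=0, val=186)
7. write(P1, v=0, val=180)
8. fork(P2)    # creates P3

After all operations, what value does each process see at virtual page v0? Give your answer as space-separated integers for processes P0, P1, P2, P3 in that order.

Answer: 27 180 186 186

Derivation:
Op 1: fork(P0) -> P1. 2 ppages; refcounts: pp0:2 pp1:2
Op 2: write(P1, v1, 154). refcount(pp1)=2>1 -> COPY to pp2. 3 ppages; refcounts: pp0:2 pp1:1 pp2:1
Op 3: fork(P0) -> P2. 3 ppages; refcounts: pp0:3 pp1:2 pp2:1
Op 4: read(P0, v0) -> 27. No state change.
Op 5: write(P1, v1, 191). refcount(pp2)=1 -> write in place. 3 ppages; refcounts: pp0:3 pp1:2 pp2:1
Op 6: write(P2, v0, 186). refcount(pp0)=3>1 -> COPY to pp3. 4 ppages; refcounts: pp0:2 pp1:2 pp2:1 pp3:1
Op 7: write(P1, v0, 180). refcount(pp0)=2>1 -> COPY to pp4. 5 ppages; refcounts: pp0:1 pp1:2 pp2:1 pp3:1 pp4:1
Op 8: fork(P2) -> P3. 5 ppages; refcounts: pp0:1 pp1:3 pp2:1 pp3:2 pp4:1
P0: v0 -> pp0 = 27
P1: v0 -> pp4 = 180
P2: v0 -> pp3 = 186
P3: v0 -> pp3 = 186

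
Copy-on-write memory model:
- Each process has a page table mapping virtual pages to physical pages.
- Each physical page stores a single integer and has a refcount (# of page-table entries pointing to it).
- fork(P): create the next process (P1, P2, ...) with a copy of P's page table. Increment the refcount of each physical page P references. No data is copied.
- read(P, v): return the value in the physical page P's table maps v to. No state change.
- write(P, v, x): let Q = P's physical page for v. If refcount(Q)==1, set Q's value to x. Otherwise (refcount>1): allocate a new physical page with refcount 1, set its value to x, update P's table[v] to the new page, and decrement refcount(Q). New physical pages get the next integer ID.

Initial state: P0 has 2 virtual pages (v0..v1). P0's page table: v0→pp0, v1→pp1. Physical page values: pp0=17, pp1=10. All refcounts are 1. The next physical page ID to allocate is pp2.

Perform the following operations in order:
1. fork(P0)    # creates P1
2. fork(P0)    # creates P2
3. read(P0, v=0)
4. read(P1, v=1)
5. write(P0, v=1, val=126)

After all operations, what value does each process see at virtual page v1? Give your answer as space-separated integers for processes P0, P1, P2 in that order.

Op 1: fork(P0) -> P1. 2 ppages; refcounts: pp0:2 pp1:2
Op 2: fork(P0) -> P2. 2 ppages; refcounts: pp0:3 pp1:3
Op 3: read(P0, v0) -> 17. No state change.
Op 4: read(P1, v1) -> 10. No state change.
Op 5: write(P0, v1, 126). refcount(pp1)=3>1 -> COPY to pp2. 3 ppages; refcounts: pp0:3 pp1:2 pp2:1
P0: v1 -> pp2 = 126
P1: v1 -> pp1 = 10
P2: v1 -> pp1 = 10

Answer: 126 10 10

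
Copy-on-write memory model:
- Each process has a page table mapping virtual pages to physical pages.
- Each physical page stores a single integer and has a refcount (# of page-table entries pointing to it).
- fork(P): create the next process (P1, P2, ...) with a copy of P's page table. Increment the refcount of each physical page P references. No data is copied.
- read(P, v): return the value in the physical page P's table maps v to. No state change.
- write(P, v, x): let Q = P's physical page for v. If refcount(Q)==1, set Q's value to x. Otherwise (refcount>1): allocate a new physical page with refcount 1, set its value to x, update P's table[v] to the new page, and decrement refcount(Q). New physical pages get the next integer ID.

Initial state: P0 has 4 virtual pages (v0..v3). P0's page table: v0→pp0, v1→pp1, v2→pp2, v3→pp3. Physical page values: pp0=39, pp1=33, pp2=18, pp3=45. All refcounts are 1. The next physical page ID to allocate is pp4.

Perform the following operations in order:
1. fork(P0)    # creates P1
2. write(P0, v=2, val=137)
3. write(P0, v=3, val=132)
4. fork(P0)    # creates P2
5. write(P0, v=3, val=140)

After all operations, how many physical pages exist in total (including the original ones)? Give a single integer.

Op 1: fork(P0) -> P1. 4 ppages; refcounts: pp0:2 pp1:2 pp2:2 pp3:2
Op 2: write(P0, v2, 137). refcount(pp2)=2>1 -> COPY to pp4. 5 ppages; refcounts: pp0:2 pp1:2 pp2:1 pp3:2 pp4:1
Op 3: write(P0, v3, 132). refcount(pp3)=2>1 -> COPY to pp5. 6 ppages; refcounts: pp0:2 pp1:2 pp2:1 pp3:1 pp4:1 pp5:1
Op 4: fork(P0) -> P2. 6 ppages; refcounts: pp0:3 pp1:3 pp2:1 pp3:1 pp4:2 pp5:2
Op 5: write(P0, v3, 140). refcount(pp5)=2>1 -> COPY to pp6. 7 ppages; refcounts: pp0:3 pp1:3 pp2:1 pp3:1 pp4:2 pp5:1 pp6:1

Answer: 7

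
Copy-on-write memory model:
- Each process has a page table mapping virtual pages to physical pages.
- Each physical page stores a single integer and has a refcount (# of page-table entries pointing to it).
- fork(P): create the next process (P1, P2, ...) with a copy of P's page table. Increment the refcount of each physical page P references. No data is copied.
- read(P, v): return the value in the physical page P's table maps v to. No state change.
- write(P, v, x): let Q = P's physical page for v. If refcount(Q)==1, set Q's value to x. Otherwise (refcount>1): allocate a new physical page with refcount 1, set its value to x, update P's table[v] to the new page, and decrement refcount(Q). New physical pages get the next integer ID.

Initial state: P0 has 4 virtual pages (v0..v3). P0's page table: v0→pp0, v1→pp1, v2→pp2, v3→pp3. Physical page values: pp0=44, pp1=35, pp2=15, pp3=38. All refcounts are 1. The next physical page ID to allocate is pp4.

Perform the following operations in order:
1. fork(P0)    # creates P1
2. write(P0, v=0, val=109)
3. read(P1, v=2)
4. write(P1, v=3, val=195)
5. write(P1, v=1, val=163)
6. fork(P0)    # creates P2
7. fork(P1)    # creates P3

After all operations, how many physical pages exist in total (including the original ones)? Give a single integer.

Op 1: fork(P0) -> P1. 4 ppages; refcounts: pp0:2 pp1:2 pp2:2 pp3:2
Op 2: write(P0, v0, 109). refcount(pp0)=2>1 -> COPY to pp4. 5 ppages; refcounts: pp0:1 pp1:2 pp2:2 pp3:2 pp4:1
Op 3: read(P1, v2) -> 15. No state change.
Op 4: write(P1, v3, 195). refcount(pp3)=2>1 -> COPY to pp5. 6 ppages; refcounts: pp0:1 pp1:2 pp2:2 pp3:1 pp4:1 pp5:1
Op 5: write(P1, v1, 163). refcount(pp1)=2>1 -> COPY to pp6. 7 ppages; refcounts: pp0:1 pp1:1 pp2:2 pp3:1 pp4:1 pp5:1 pp6:1
Op 6: fork(P0) -> P2. 7 ppages; refcounts: pp0:1 pp1:2 pp2:3 pp3:2 pp4:2 pp5:1 pp6:1
Op 7: fork(P1) -> P3. 7 ppages; refcounts: pp0:2 pp1:2 pp2:4 pp3:2 pp4:2 pp5:2 pp6:2

Answer: 7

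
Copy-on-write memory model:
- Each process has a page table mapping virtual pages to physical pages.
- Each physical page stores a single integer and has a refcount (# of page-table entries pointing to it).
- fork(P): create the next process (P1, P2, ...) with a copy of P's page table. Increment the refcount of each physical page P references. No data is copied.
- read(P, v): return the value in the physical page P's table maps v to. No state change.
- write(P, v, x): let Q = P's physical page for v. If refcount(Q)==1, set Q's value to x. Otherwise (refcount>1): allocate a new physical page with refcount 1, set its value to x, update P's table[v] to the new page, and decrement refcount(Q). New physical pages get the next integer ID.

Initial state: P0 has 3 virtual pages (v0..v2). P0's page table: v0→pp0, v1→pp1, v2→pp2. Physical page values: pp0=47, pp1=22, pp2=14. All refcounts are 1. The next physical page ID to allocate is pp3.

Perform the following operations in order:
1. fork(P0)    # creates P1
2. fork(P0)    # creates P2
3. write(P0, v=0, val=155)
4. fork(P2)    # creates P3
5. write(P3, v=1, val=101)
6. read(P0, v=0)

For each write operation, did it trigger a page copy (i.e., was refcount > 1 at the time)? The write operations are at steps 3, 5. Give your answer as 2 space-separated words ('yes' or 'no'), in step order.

Op 1: fork(P0) -> P1. 3 ppages; refcounts: pp0:2 pp1:2 pp2:2
Op 2: fork(P0) -> P2. 3 ppages; refcounts: pp0:3 pp1:3 pp2:3
Op 3: write(P0, v0, 155). refcount(pp0)=3>1 -> COPY to pp3. 4 ppages; refcounts: pp0:2 pp1:3 pp2:3 pp3:1
Op 4: fork(P2) -> P3. 4 ppages; refcounts: pp0:3 pp1:4 pp2:4 pp3:1
Op 5: write(P3, v1, 101). refcount(pp1)=4>1 -> COPY to pp4. 5 ppages; refcounts: pp0:3 pp1:3 pp2:4 pp3:1 pp4:1
Op 6: read(P0, v0) -> 155. No state change.

yes yes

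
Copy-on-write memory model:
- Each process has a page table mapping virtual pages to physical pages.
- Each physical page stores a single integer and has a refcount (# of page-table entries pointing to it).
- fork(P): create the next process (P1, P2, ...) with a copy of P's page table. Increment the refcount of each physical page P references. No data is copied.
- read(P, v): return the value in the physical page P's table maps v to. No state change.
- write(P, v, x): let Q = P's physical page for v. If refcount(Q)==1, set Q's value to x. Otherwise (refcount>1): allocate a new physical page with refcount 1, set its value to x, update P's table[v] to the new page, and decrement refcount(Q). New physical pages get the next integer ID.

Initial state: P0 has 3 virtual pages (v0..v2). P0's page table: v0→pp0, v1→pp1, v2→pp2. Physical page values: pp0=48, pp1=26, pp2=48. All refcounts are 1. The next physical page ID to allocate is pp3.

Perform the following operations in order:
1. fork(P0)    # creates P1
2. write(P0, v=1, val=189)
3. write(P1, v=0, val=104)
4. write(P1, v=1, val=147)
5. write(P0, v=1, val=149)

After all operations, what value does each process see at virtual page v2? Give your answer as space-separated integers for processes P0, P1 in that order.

Op 1: fork(P0) -> P1. 3 ppages; refcounts: pp0:2 pp1:2 pp2:2
Op 2: write(P0, v1, 189). refcount(pp1)=2>1 -> COPY to pp3. 4 ppages; refcounts: pp0:2 pp1:1 pp2:2 pp3:1
Op 3: write(P1, v0, 104). refcount(pp0)=2>1 -> COPY to pp4. 5 ppages; refcounts: pp0:1 pp1:1 pp2:2 pp3:1 pp4:1
Op 4: write(P1, v1, 147). refcount(pp1)=1 -> write in place. 5 ppages; refcounts: pp0:1 pp1:1 pp2:2 pp3:1 pp4:1
Op 5: write(P0, v1, 149). refcount(pp3)=1 -> write in place. 5 ppages; refcounts: pp0:1 pp1:1 pp2:2 pp3:1 pp4:1
P0: v2 -> pp2 = 48
P1: v2 -> pp2 = 48

Answer: 48 48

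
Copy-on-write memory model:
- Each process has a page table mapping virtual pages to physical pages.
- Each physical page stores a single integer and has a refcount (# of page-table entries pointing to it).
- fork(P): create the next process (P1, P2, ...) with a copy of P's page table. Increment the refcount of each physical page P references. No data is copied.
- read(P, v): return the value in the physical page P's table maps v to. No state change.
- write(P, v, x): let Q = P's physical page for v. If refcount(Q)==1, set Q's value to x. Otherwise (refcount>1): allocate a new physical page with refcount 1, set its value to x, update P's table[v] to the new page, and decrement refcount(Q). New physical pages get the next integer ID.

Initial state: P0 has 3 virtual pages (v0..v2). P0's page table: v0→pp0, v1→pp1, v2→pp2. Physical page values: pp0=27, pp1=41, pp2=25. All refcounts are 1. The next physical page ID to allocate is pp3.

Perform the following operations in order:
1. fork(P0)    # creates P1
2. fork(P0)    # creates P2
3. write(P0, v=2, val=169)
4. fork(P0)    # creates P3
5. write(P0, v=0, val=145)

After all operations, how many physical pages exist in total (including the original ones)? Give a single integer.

Answer: 5

Derivation:
Op 1: fork(P0) -> P1. 3 ppages; refcounts: pp0:2 pp1:2 pp2:2
Op 2: fork(P0) -> P2. 3 ppages; refcounts: pp0:3 pp1:3 pp2:3
Op 3: write(P0, v2, 169). refcount(pp2)=3>1 -> COPY to pp3. 4 ppages; refcounts: pp0:3 pp1:3 pp2:2 pp3:1
Op 4: fork(P0) -> P3. 4 ppages; refcounts: pp0:4 pp1:4 pp2:2 pp3:2
Op 5: write(P0, v0, 145). refcount(pp0)=4>1 -> COPY to pp4. 5 ppages; refcounts: pp0:3 pp1:4 pp2:2 pp3:2 pp4:1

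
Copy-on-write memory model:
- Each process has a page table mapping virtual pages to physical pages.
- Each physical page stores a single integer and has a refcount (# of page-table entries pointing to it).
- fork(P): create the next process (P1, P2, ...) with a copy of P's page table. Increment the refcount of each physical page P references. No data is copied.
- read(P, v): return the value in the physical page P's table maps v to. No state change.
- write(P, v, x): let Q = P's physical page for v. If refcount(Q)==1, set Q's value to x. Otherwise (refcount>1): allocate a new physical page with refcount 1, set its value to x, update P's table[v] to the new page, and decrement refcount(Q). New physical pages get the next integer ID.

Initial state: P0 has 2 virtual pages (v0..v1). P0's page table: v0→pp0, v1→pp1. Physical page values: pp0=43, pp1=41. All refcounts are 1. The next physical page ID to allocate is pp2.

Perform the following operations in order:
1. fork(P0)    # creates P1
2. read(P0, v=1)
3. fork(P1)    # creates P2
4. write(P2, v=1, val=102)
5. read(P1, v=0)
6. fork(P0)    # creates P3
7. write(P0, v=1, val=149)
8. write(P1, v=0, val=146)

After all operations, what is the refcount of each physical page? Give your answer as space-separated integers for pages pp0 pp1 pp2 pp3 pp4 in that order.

Answer: 3 2 1 1 1

Derivation:
Op 1: fork(P0) -> P1. 2 ppages; refcounts: pp0:2 pp1:2
Op 2: read(P0, v1) -> 41. No state change.
Op 3: fork(P1) -> P2. 2 ppages; refcounts: pp0:3 pp1:3
Op 4: write(P2, v1, 102). refcount(pp1)=3>1 -> COPY to pp2. 3 ppages; refcounts: pp0:3 pp1:2 pp2:1
Op 5: read(P1, v0) -> 43. No state change.
Op 6: fork(P0) -> P3. 3 ppages; refcounts: pp0:4 pp1:3 pp2:1
Op 7: write(P0, v1, 149). refcount(pp1)=3>1 -> COPY to pp3. 4 ppages; refcounts: pp0:4 pp1:2 pp2:1 pp3:1
Op 8: write(P1, v0, 146). refcount(pp0)=4>1 -> COPY to pp4. 5 ppages; refcounts: pp0:3 pp1:2 pp2:1 pp3:1 pp4:1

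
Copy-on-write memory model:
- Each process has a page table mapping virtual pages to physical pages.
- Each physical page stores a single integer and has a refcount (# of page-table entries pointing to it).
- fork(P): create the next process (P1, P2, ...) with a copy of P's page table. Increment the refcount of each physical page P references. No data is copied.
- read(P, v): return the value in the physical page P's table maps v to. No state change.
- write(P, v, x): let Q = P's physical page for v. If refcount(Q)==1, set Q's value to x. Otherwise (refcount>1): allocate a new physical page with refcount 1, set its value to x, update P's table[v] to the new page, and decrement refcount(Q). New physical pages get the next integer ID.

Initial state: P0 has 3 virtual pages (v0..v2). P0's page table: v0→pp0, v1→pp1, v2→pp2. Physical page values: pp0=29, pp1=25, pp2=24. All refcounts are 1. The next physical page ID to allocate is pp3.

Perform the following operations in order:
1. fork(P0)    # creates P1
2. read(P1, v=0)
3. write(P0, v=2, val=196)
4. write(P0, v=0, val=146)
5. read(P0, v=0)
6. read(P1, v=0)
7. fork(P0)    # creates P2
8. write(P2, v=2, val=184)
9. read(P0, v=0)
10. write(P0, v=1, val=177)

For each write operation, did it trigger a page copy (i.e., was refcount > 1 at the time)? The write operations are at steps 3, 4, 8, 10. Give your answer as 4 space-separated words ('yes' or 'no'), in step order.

Op 1: fork(P0) -> P1. 3 ppages; refcounts: pp0:2 pp1:2 pp2:2
Op 2: read(P1, v0) -> 29. No state change.
Op 3: write(P0, v2, 196). refcount(pp2)=2>1 -> COPY to pp3. 4 ppages; refcounts: pp0:2 pp1:2 pp2:1 pp3:1
Op 4: write(P0, v0, 146). refcount(pp0)=2>1 -> COPY to pp4. 5 ppages; refcounts: pp0:1 pp1:2 pp2:1 pp3:1 pp4:1
Op 5: read(P0, v0) -> 146. No state change.
Op 6: read(P1, v0) -> 29. No state change.
Op 7: fork(P0) -> P2. 5 ppages; refcounts: pp0:1 pp1:3 pp2:1 pp3:2 pp4:2
Op 8: write(P2, v2, 184). refcount(pp3)=2>1 -> COPY to pp5. 6 ppages; refcounts: pp0:1 pp1:3 pp2:1 pp3:1 pp4:2 pp5:1
Op 9: read(P0, v0) -> 146. No state change.
Op 10: write(P0, v1, 177). refcount(pp1)=3>1 -> COPY to pp6. 7 ppages; refcounts: pp0:1 pp1:2 pp2:1 pp3:1 pp4:2 pp5:1 pp6:1

yes yes yes yes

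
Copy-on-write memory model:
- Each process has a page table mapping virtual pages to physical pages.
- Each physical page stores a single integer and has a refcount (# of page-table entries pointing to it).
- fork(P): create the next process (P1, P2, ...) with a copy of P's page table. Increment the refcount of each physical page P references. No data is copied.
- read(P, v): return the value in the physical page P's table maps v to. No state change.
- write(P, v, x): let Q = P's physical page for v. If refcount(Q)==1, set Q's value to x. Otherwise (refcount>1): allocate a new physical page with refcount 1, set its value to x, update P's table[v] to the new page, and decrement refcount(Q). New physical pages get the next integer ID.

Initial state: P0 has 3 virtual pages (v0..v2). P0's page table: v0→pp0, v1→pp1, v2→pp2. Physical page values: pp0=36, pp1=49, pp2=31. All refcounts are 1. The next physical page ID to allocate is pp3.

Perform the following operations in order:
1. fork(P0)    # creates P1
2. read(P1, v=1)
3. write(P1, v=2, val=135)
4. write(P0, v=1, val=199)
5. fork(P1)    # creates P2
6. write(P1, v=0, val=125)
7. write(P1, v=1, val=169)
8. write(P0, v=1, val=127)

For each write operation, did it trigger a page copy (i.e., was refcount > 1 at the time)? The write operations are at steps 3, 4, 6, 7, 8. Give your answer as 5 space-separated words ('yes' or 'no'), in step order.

Op 1: fork(P0) -> P1. 3 ppages; refcounts: pp0:2 pp1:2 pp2:2
Op 2: read(P1, v1) -> 49. No state change.
Op 3: write(P1, v2, 135). refcount(pp2)=2>1 -> COPY to pp3. 4 ppages; refcounts: pp0:2 pp1:2 pp2:1 pp3:1
Op 4: write(P0, v1, 199). refcount(pp1)=2>1 -> COPY to pp4. 5 ppages; refcounts: pp0:2 pp1:1 pp2:1 pp3:1 pp4:1
Op 5: fork(P1) -> P2. 5 ppages; refcounts: pp0:3 pp1:2 pp2:1 pp3:2 pp4:1
Op 6: write(P1, v0, 125). refcount(pp0)=3>1 -> COPY to pp5. 6 ppages; refcounts: pp0:2 pp1:2 pp2:1 pp3:2 pp4:1 pp5:1
Op 7: write(P1, v1, 169). refcount(pp1)=2>1 -> COPY to pp6. 7 ppages; refcounts: pp0:2 pp1:1 pp2:1 pp3:2 pp4:1 pp5:1 pp6:1
Op 8: write(P0, v1, 127). refcount(pp4)=1 -> write in place. 7 ppages; refcounts: pp0:2 pp1:1 pp2:1 pp3:2 pp4:1 pp5:1 pp6:1

yes yes yes yes no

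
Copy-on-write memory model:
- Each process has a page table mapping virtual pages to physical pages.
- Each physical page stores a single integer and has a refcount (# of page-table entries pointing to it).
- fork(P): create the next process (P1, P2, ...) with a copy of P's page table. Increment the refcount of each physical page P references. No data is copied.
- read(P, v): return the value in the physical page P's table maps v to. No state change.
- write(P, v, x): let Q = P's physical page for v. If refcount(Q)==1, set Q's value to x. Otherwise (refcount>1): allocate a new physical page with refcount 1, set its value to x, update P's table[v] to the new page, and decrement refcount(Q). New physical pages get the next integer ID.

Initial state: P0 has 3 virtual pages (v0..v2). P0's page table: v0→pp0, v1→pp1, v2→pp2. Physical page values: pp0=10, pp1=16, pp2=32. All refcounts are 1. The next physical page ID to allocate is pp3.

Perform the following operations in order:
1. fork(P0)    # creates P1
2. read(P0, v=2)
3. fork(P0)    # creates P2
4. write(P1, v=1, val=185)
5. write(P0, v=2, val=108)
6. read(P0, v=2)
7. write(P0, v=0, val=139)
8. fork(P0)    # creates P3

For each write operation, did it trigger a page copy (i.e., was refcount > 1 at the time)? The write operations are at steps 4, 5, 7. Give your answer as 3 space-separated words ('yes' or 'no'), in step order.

Op 1: fork(P0) -> P1. 3 ppages; refcounts: pp0:2 pp1:2 pp2:2
Op 2: read(P0, v2) -> 32. No state change.
Op 3: fork(P0) -> P2. 3 ppages; refcounts: pp0:3 pp1:3 pp2:3
Op 4: write(P1, v1, 185). refcount(pp1)=3>1 -> COPY to pp3. 4 ppages; refcounts: pp0:3 pp1:2 pp2:3 pp3:1
Op 5: write(P0, v2, 108). refcount(pp2)=3>1 -> COPY to pp4. 5 ppages; refcounts: pp0:3 pp1:2 pp2:2 pp3:1 pp4:1
Op 6: read(P0, v2) -> 108. No state change.
Op 7: write(P0, v0, 139). refcount(pp0)=3>1 -> COPY to pp5. 6 ppages; refcounts: pp0:2 pp1:2 pp2:2 pp3:1 pp4:1 pp5:1
Op 8: fork(P0) -> P3. 6 ppages; refcounts: pp0:2 pp1:3 pp2:2 pp3:1 pp4:2 pp5:2

yes yes yes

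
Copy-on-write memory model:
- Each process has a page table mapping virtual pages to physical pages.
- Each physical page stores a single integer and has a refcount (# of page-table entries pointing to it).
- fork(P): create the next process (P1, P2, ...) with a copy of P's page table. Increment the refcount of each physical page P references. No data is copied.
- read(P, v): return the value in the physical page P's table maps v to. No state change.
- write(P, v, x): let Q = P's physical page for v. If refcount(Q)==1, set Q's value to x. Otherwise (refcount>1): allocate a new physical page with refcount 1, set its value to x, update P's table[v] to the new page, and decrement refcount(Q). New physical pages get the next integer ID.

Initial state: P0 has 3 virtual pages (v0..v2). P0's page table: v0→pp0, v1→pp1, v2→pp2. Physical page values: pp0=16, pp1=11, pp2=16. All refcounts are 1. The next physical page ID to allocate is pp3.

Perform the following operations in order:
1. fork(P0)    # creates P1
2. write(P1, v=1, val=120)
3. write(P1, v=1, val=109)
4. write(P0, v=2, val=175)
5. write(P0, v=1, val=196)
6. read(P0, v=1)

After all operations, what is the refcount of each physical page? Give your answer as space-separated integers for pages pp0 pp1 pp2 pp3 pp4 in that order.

Answer: 2 1 1 1 1

Derivation:
Op 1: fork(P0) -> P1. 3 ppages; refcounts: pp0:2 pp1:2 pp2:2
Op 2: write(P1, v1, 120). refcount(pp1)=2>1 -> COPY to pp3. 4 ppages; refcounts: pp0:2 pp1:1 pp2:2 pp3:1
Op 3: write(P1, v1, 109). refcount(pp3)=1 -> write in place. 4 ppages; refcounts: pp0:2 pp1:1 pp2:2 pp3:1
Op 4: write(P0, v2, 175). refcount(pp2)=2>1 -> COPY to pp4. 5 ppages; refcounts: pp0:2 pp1:1 pp2:1 pp3:1 pp4:1
Op 5: write(P0, v1, 196). refcount(pp1)=1 -> write in place. 5 ppages; refcounts: pp0:2 pp1:1 pp2:1 pp3:1 pp4:1
Op 6: read(P0, v1) -> 196. No state change.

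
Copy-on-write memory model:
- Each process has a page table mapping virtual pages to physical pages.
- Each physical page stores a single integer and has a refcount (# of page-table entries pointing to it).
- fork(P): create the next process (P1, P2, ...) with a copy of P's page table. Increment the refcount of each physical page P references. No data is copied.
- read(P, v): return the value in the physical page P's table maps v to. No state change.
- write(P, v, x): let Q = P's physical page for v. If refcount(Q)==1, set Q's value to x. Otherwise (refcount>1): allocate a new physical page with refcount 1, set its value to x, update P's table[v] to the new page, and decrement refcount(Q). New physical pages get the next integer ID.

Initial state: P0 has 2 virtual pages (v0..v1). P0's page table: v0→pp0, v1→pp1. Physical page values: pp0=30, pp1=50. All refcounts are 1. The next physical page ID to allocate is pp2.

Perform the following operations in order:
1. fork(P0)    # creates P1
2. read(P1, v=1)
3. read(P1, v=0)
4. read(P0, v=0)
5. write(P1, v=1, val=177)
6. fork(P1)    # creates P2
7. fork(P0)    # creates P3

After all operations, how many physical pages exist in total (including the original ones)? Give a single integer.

Answer: 3

Derivation:
Op 1: fork(P0) -> P1. 2 ppages; refcounts: pp0:2 pp1:2
Op 2: read(P1, v1) -> 50. No state change.
Op 3: read(P1, v0) -> 30. No state change.
Op 4: read(P0, v0) -> 30. No state change.
Op 5: write(P1, v1, 177). refcount(pp1)=2>1 -> COPY to pp2. 3 ppages; refcounts: pp0:2 pp1:1 pp2:1
Op 6: fork(P1) -> P2. 3 ppages; refcounts: pp0:3 pp1:1 pp2:2
Op 7: fork(P0) -> P3. 3 ppages; refcounts: pp0:4 pp1:2 pp2:2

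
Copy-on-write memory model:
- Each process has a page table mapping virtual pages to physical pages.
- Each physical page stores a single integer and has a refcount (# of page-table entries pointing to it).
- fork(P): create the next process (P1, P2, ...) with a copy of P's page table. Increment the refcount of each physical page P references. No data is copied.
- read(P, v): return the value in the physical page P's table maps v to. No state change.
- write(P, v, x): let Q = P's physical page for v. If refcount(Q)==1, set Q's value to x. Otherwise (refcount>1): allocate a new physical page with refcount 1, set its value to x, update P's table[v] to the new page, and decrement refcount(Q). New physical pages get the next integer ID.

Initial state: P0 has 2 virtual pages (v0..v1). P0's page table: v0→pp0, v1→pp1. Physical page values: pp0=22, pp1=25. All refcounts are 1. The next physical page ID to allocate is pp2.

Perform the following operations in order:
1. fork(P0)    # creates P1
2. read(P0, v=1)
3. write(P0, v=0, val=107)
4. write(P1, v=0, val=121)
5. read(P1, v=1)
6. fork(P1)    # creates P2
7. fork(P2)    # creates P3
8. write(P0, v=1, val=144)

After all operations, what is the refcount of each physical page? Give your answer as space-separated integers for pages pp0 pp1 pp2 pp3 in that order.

Op 1: fork(P0) -> P1. 2 ppages; refcounts: pp0:2 pp1:2
Op 2: read(P0, v1) -> 25. No state change.
Op 3: write(P0, v0, 107). refcount(pp0)=2>1 -> COPY to pp2. 3 ppages; refcounts: pp0:1 pp1:2 pp2:1
Op 4: write(P1, v0, 121). refcount(pp0)=1 -> write in place. 3 ppages; refcounts: pp0:1 pp1:2 pp2:1
Op 5: read(P1, v1) -> 25. No state change.
Op 6: fork(P1) -> P2. 3 ppages; refcounts: pp0:2 pp1:3 pp2:1
Op 7: fork(P2) -> P3. 3 ppages; refcounts: pp0:3 pp1:4 pp2:1
Op 8: write(P0, v1, 144). refcount(pp1)=4>1 -> COPY to pp3. 4 ppages; refcounts: pp0:3 pp1:3 pp2:1 pp3:1

Answer: 3 3 1 1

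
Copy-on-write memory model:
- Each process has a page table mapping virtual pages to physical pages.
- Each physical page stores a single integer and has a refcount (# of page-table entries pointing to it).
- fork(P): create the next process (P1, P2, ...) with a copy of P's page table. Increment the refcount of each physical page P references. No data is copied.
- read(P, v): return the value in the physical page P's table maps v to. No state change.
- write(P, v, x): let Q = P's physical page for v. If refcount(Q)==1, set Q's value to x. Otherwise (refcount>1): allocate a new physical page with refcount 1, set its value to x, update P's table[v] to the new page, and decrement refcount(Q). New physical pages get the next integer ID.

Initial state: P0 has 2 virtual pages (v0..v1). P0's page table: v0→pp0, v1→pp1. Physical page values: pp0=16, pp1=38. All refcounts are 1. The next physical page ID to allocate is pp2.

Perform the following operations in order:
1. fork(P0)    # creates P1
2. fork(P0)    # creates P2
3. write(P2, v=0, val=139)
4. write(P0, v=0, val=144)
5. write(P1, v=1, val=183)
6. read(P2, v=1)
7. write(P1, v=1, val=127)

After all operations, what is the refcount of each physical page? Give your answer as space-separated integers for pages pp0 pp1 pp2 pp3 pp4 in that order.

Answer: 1 2 1 1 1

Derivation:
Op 1: fork(P0) -> P1. 2 ppages; refcounts: pp0:2 pp1:2
Op 2: fork(P0) -> P2. 2 ppages; refcounts: pp0:3 pp1:3
Op 3: write(P2, v0, 139). refcount(pp0)=3>1 -> COPY to pp2. 3 ppages; refcounts: pp0:2 pp1:3 pp2:1
Op 4: write(P0, v0, 144). refcount(pp0)=2>1 -> COPY to pp3. 4 ppages; refcounts: pp0:1 pp1:3 pp2:1 pp3:1
Op 5: write(P1, v1, 183). refcount(pp1)=3>1 -> COPY to pp4. 5 ppages; refcounts: pp0:1 pp1:2 pp2:1 pp3:1 pp4:1
Op 6: read(P2, v1) -> 38. No state change.
Op 7: write(P1, v1, 127). refcount(pp4)=1 -> write in place. 5 ppages; refcounts: pp0:1 pp1:2 pp2:1 pp3:1 pp4:1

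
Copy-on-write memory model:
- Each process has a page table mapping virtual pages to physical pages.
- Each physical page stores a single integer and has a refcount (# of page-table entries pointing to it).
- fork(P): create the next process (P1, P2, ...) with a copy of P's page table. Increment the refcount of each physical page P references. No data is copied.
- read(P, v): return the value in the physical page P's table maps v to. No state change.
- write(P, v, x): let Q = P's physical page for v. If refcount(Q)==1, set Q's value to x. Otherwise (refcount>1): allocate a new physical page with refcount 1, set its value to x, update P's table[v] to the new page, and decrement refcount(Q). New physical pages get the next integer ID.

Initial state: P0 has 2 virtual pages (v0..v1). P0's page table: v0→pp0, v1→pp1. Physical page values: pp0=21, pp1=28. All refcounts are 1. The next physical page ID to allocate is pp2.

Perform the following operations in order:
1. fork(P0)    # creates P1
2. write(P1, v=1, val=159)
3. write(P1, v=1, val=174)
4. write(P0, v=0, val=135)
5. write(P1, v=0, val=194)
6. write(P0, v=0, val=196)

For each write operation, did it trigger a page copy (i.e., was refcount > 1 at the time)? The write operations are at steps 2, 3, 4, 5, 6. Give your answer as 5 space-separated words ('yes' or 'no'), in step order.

Op 1: fork(P0) -> P1. 2 ppages; refcounts: pp0:2 pp1:2
Op 2: write(P1, v1, 159). refcount(pp1)=2>1 -> COPY to pp2. 3 ppages; refcounts: pp0:2 pp1:1 pp2:1
Op 3: write(P1, v1, 174). refcount(pp2)=1 -> write in place. 3 ppages; refcounts: pp0:2 pp1:1 pp2:1
Op 4: write(P0, v0, 135). refcount(pp0)=2>1 -> COPY to pp3. 4 ppages; refcounts: pp0:1 pp1:1 pp2:1 pp3:1
Op 5: write(P1, v0, 194). refcount(pp0)=1 -> write in place. 4 ppages; refcounts: pp0:1 pp1:1 pp2:1 pp3:1
Op 6: write(P0, v0, 196). refcount(pp3)=1 -> write in place. 4 ppages; refcounts: pp0:1 pp1:1 pp2:1 pp3:1

yes no yes no no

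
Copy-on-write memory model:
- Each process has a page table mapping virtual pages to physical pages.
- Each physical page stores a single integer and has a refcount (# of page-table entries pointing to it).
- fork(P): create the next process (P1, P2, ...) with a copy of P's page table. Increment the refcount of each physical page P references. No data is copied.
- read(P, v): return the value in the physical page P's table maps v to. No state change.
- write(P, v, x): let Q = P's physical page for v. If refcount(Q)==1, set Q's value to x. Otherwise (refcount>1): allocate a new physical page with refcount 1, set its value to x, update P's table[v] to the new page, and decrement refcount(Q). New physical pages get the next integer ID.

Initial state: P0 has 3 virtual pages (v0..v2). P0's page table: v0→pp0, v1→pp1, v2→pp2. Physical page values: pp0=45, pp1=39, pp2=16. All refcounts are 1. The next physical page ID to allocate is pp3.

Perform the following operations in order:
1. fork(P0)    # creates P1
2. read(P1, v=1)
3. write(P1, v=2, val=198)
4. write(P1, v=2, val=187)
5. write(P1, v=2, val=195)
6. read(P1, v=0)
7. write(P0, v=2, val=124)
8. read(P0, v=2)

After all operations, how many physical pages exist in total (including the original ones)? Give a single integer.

Op 1: fork(P0) -> P1. 3 ppages; refcounts: pp0:2 pp1:2 pp2:2
Op 2: read(P1, v1) -> 39. No state change.
Op 3: write(P1, v2, 198). refcount(pp2)=2>1 -> COPY to pp3. 4 ppages; refcounts: pp0:2 pp1:2 pp2:1 pp3:1
Op 4: write(P1, v2, 187). refcount(pp3)=1 -> write in place. 4 ppages; refcounts: pp0:2 pp1:2 pp2:1 pp3:1
Op 5: write(P1, v2, 195). refcount(pp3)=1 -> write in place. 4 ppages; refcounts: pp0:2 pp1:2 pp2:1 pp3:1
Op 6: read(P1, v0) -> 45. No state change.
Op 7: write(P0, v2, 124). refcount(pp2)=1 -> write in place. 4 ppages; refcounts: pp0:2 pp1:2 pp2:1 pp3:1
Op 8: read(P0, v2) -> 124. No state change.

Answer: 4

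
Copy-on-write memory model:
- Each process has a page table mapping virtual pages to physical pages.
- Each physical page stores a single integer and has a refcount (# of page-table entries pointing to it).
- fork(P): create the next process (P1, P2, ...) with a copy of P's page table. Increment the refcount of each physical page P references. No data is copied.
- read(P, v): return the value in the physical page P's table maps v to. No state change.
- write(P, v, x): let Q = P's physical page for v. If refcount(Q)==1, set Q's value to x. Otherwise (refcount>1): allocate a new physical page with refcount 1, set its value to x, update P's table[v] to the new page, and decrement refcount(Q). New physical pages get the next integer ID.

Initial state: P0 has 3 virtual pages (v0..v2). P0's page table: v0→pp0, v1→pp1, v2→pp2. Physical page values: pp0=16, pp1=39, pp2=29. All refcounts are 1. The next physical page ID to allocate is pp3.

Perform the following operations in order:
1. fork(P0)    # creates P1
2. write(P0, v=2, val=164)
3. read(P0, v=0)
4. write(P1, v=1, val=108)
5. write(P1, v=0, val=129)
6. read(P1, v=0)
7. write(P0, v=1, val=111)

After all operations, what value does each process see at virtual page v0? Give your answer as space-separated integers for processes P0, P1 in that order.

Op 1: fork(P0) -> P1. 3 ppages; refcounts: pp0:2 pp1:2 pp2:2
Op 2: write(P0, v2, 164). refcount(pp2)=2>1 -> COPY to pp3. 4 ppages; refcounts: pp0:2 pp1:2 pp2:1 pp3:1
Op 3: read(P0, v0) -> 16. No state change.
Op 4: write(P1, v1, 108). refcount(pp1)=2>1 -> COPY to pp4. 5 ppages; refcounts: pp0:2 pp1:1 pp2:1 pp3:1 pp4:1
Op 5: write(P1, v0, 129). refcount(pp0)=2>1 -> COPY to pp5. 6 ppages; refcounts: pp0:1 pp1:1 pp2:1 pp3:1 pp4:1 pp5:1
Op 6: read(P1, v0) -> 129. No state change.
Op 7: write(P0, v1, 111). refcount(pp1)=1 -> write in place. 6 ppages; refcounts: pp0:1 pp1:1 pp2:1 pp3:1 pp4:1 pp5:1
P0: v0 -> pp0 = 16
P1: v0 -> pp5 = 129

Answer: 16 129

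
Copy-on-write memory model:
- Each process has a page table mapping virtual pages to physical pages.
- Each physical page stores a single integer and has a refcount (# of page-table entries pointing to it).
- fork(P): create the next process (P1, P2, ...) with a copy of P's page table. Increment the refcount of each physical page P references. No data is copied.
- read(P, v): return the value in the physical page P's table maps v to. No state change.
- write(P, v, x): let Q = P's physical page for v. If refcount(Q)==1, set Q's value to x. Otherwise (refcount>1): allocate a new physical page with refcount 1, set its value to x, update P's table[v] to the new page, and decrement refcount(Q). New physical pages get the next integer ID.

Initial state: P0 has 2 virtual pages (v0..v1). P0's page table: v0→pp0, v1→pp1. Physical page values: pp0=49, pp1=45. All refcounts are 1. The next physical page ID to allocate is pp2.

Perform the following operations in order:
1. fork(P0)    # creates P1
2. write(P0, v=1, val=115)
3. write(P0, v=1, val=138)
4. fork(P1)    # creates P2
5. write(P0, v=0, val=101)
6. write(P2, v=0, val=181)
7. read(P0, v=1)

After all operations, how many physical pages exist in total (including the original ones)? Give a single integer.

Op 1: fork(P0) -> P1. 2 ppages; refcounts: pp0:2 pp1:2
Op 2: write(P0, v1, 115). refcount(pp1)=2>1 -> COPY to pp2. 3 ppages; refcounts: pp0:2 pp1:1 pp2:1
Op 3: write(P0, v1, 138). refcount(pp2)=1 -> write in place. 3 ppages; refcounts: pp0:2 pp1:1 pp2:1
Op 4: fork(P1) -> P2. 3 ppages; refcounts: pp0:3 pp1:2 pp2:1
Op 5: write(P0, v0, 101). refcount(pp0)=3>1 -> COPY to pp3. 4 ppages; refcounts: pp0:2 pp1:2 pp2:1 pp3:1
Op 6: write(P2, v0, 181). refcount(pp0)=2>1 -> COPY to pp4. 5 ppages; refcounts: pp0:1 pp1:2 pp2:1 pp3:1 pp4:1
Op 7: read(P0, v1) -> 138. No state change.

Answer: 5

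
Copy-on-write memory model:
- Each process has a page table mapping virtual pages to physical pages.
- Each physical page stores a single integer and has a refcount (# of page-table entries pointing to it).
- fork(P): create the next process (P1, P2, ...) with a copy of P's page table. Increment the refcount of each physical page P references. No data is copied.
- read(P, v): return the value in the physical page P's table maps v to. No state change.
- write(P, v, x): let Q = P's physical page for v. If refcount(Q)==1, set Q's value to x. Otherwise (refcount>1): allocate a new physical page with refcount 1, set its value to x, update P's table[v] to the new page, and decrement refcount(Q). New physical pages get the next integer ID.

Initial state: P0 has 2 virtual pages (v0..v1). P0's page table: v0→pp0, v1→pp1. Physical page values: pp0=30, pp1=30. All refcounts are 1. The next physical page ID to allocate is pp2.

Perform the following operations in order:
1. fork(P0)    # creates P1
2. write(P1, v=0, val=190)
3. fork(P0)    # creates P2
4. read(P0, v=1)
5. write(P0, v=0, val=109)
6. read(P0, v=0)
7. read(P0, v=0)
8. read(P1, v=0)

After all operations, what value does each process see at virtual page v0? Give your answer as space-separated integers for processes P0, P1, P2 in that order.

Op 1: fork(P0) -> P1. 2 ppages; refcounts: pp0:2 pp1:2
Op 2: write(P1, v0, 190). refcount(pp0)=2>1 -> COPY to pp2. 3 ppages; refcounts: pp0:1 pp1:2 pp2:1
Op 3: fork(P0) -> P2. 3 ppages; refcounts: pp0:2 pp1:3 pp2:1
Op 4: read(P0, v1) -> 30. No state change.
Op 5: write(P0, v0, 109). refcount(pp0)=2>1 -> COPY to pp3. 4 ppages; refcounts: pp0:1 pp1:3 pp2:1 pp3:1
Op 6: read(P0, v0) -> 109. No state change.
Op 7: read(P0, v0) -> 109. No state change.
Op 8: read(P1, v0) -> 190. No state change.
P0: v0 -> pp3 = 109
P1: v0 -> pp2 = 190
P2: v0 -> pp0 = 30

Answer: 109 190 30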